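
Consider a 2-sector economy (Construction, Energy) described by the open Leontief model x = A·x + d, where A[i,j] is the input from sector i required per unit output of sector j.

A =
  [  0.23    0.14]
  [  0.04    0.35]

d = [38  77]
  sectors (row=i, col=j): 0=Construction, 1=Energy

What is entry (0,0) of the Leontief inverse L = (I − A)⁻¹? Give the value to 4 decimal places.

L[0,0] = 1.3134

Form M = I − A:
  [  0.77   -0.14]
  [ -0.04    0.65]
Leontief inverse L = M⁻¹:
  [  1.3134    0.2829]
  [  0.0808    1.5559]
Total output x = L · d:
  x_0 = 1.3134·38 + 0.2829·77 = 71.6913
  x_1 = 0.0808·38 + 1.5559·77 = 122.8733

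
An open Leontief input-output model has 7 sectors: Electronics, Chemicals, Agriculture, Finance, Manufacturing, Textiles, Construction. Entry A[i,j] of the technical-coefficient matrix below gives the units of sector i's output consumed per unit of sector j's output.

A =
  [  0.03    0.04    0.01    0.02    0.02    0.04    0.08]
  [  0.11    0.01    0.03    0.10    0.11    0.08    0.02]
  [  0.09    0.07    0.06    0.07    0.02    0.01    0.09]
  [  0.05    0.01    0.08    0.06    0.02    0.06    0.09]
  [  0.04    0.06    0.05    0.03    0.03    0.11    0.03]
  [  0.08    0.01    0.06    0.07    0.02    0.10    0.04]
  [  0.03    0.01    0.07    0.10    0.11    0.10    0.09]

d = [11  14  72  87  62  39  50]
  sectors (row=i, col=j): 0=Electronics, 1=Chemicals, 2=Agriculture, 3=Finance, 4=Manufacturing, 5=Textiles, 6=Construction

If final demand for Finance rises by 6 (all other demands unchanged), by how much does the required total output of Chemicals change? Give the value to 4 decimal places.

Form M = I − A:
  [  0.97   -0.04   -0.01   -0.02   -0.02   -0.04   -0.08]
  [ -0.11    0.99   -0.03   -0.10   -0.11   -0.08   -0.02]
  [ -0.09   -0.07    0.94   -0.07   -0.02   -0.01   -0.09]
  [ -0.05   -0.01   -0.08    0.94   -0.02   -0.06   -0.09]
  [ -0.04   -0.06   -0.05   -0.03    0.97   -0.11   -0.03]
  [ -0.08   -0.01   -0.06   -0.07   -0.02    0.90   -0.04]
  [ -0.03   -0.01   -0.07   -0.10   -0.11   -0.10    0.91]
Leontief inverse L = M⁻¹:
  [  1.0529    0.0496    0.0316    0.0480    0.0425    0.0717    0.1061]
  [  0.1490    1.0324    0.0669    0.1392    0.1347    0.1323    0.0664]
  [  0.1285    0.0890    1.0944    0.1141    0.0543    0.0553    0.1370]
  [  0.0850    0.0279    0.1145    1.1005    0.0473    0.1016    0.1343]
  [  0.0774    0.0755    0.0795    0.0674    1.0545    0.1516    0.0644]
  [  0.1156    0.0272    0.0924    0.1073    0.0424    1.1412    0.0821]
  [  0.0776    0.0350    0.1183    0.1528    0.1444    0.1630    1.1452]
Total output x = L · d:
  x_0 = 1.0529·11 + 0.0496·14 + 0.0316·72 + 0.0480·87 + 0.0425·62 + 0.0717·39 + 0.1061·50 = 29.4672
  x_1 = 0.1490·11 + 1.0324·14 + 0.0669·72 + 0.1392·87 + 0.1347·62 + 0.1323·39 + 0.0664·50 = 49.8507
  x_2 = 0.1285·11 + 0.0890·14 + 1.0944·72 + 0.1141·87 + 0.0543·62 + 0.0553·39 + 0.1370·50 = 103.7550
  x_3 = 0.0850·11 + 0.0279·14 + 0.1145·72 + 1.1005·87 + 0.0473·62 + 0.1016·39 + 0.1343·50 = 118.9154
  x_4 = 0.0774·11 + 0.0755·14 + 0.0795·72 + 0.0674·87 + 1.0545·62 + 0.1516·39 + 0.0644·50 = 88.0141
  x_5 = 0.1156·11 + 0.0272·14 + 0.0924·72 + 0.1073·87 + 0.0424·62 + 1.1412·39 + 0.0821·50 = 68.8827
  x_6 = 0.0776·11 + 0.0350·14 + 0.1183·72 + 0.1528·87 + 0.1444·62 + 0.1630·39 + 1.1452·50 = 95.7217
Δx_1 = L[1,3] · Δd_3 = 0.1392 · 6 = 0.8352

0.8352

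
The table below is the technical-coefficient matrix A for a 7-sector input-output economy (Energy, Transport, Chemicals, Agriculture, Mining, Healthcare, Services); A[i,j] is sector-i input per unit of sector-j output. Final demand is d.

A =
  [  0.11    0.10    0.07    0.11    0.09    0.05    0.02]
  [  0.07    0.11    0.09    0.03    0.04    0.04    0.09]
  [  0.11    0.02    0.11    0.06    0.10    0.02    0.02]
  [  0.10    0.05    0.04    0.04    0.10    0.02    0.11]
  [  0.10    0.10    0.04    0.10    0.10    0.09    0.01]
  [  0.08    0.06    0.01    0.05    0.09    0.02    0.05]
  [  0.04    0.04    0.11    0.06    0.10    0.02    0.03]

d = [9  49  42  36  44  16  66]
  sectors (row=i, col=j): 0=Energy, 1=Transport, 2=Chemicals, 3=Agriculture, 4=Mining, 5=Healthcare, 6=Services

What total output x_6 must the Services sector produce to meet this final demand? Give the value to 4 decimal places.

Form M = I − A:
  [  0.89   -0.10   -0.07   -0.11   -0.09   -0.05   -0.02]
  [ -0.07    0.89   -0.09   -0.03   -0.04   -0.04   -0.09]
  [ -0.11   -0.02    0.89   -0.06   -0.10   -0.02   -0.02]
  [ -0.10   -0.05   -0.04    0.96   -0.10   -0.02   -0.11]
  [ -0.10   -0.10   -0.04   -0.10    0.90   -0.09   -0.01]
  [ -0.08   -0.06   -0.01   -0.05   -0.09    0.98   -0.05]
  [ -0.04   -0.04   -0.11   -0.06   -0.10   -0.02    0.97]
Leontief inverse L = M⁻¹:
  [  1.2072    0.1789    0.1392    0.1809    0.1815    0.0936    0.0716]
  [  0.1467    1.1723    0.1561    0.0872    0.1156    0.0736    0.1299]
  [  0.1920    0.0809    1.1677    0.1224    0.1778    0.0569    0.0542]
  [  0.1774    0.1147    0.1019    1.1027    0.1787    0.0577    0.1463]
  [  0.1941    0.1789    0.1034    0.1689    1.1888    0.1332    0.0610]
  [  0.1421    0.1142    0.0558    0.0989    0.1506    1.0510    0.0816]
  [  0.1115    0.0928    0.1627    0.1126    0.1691    0.0523    1.0624]
Total output x = L · d:
  x_0 = 1.2072·9 + 0.1789·49 + 0.1392·42 + 0.1809·36 + 0.1815·44 + 0.0936·16 + 0.0716·66 = 46.1955
  x_1 = 0.1467·9 + 1.1723·49 + 0.1561·42 + 0.0872·36 + 0.1156·44 + 0.0736·16 + 0.1299·66 = 83.2913
  x_2 = 0.1920·9 + 0.0809·49 + 1.1677·42 + 0.1224·36 + 0.1778·44 + 0.0569·16 + 0.0542·66 = 71.4545
  x_3 = 0.1774·9 + 0.1147·49 + 0.1019·42 + 1.1027·36 + 0.1787·44 + 0.0577·16 + 0.1463·66 = 69.6320
  x_4 = 0.1941·9 + 0.1789·49 + 0.1034·42 + 0.1689·36 + 1.1888·44 + 0.1332·16 + 0.0610·66 = 79.4036
  x_5 = 0.1421·9 + 0.1142·49 + 0.0558·42 + 0.0989·36 + 0.1506·44 + 1.0510·16 + 0.0816·66 = 41.6095
  x_6 = 0.1115·9 + 0.0928·49 + 0.1627·42 + 0.1126·36 + 0.1691·44 + 0.0523·16 + 1.0624·66 = 94.8350

94.8350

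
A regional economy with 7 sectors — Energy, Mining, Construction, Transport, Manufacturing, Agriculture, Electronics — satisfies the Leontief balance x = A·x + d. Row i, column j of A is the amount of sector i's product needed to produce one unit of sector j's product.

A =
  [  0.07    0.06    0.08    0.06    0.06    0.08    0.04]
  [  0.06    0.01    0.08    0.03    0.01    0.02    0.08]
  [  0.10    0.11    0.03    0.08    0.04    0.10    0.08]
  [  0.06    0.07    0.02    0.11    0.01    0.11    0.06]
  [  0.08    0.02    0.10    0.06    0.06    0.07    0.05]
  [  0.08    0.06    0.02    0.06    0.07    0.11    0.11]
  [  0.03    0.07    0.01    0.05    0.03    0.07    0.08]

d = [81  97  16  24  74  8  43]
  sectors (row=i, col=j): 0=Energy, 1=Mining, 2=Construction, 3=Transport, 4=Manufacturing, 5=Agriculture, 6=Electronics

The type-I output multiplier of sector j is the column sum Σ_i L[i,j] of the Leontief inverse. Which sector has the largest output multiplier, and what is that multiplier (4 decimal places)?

Agriculture (1.9901)

Form M = I − A:
  [  0.93   -0.06   -0.08   -0.06   -0.06   -0.08   -0.04]
  [ -0.06    0.99   -0.08   -0.03   -0.01   -0.02   -0.08]
  [ -0.10   -0.11    0.97   -0.08   -0.04   -0.10   -0.08]
  [ -0.06   -0.07   -0.02    0.89   -0.01   -0.11   -0.06]
  [ -0.08   -0.02   -0.10   -0.06    0.94   -0.07   -0.05]
  [ -0.08   -0.06   -0.02   -0.06   -0.07    0.89   -0.11]
  [ -0.03   -0.07   -0.01   -0.05   -0.03   -0.07    0.92]
Leontief inverse L = M⁻¹:
  [  1.1257    0.1068    0.1176    0.1117    0.0932    0.1457    0.0982]
  [  0.0941    1.0442    0.1008    0.0635    0.0305    0.0627    0.1169]
  [  0.1610    0.1613    1.0734    0.1380    0.0768    0.1735    0.1483]
  [  0.1099    0.1141    0.0513    1.1605    0.0395    0.1740    0.1178]
  [  0.1357    0.0693    0.1359    0.1127    1.0939    0.1374    0.1070]
  [  0.1375    0.1093    0.0600    0.1151    0.1073    1.1816    0.1753]
  [  0.0665    0.1015    0.0350    0.0855    0.0522    0.1152    1.1239]
Total output x = L · d:
  x_0 = 1.1257·81 + 0.1068·97 + 0.1176·16 + 0.1117·24 + 0.0932·74 + 0.1457·8 + 0.0982·43 = 118.3915
  x_1 = 0.0941·81 + 1.0442·97 + 0.1008·16 + 0.0635·24 + 0.0305·74 + 0.0627·8 + 0.1169·43 = 119.8282
  x_2 = 0.1610·81 + 0.1613·97 + 1.0734·16 + 0.1380·24 + 0.0768·74 + 0.1735·8 + 0.1483·43 = 62.6246
  x_3 = 0.1099·81 + 0.1141·97 + 0.0513·16 + 1.1605·24 + 0.0395·74 + 0.1740·8 + 0.1178·43 = 58.0179
  x_4 = 0.1357·81 + 0.0693·97 + 0.1359·16 + 0.1127·24 + 1.0939·74 + 0.1374·8 + 0.1070·43 = 109.2404
  x_5 = 0.1375·81 + 0.1093·97 + 0.0600·16 + 0.1151·24 + 0.1073·74 + 1.1816·8 + 0.1753·43 = 50.3883
  x_6 = 0.0665·81 + 0.1015·97 + 0.0350·16 + 0.0855·24 + 0.0522·74 + 0.1152·8 + 1.1239·43 = 70.9470
Output multipliers (column sums of L):
  Energy: 1.8304
  Mining: 1.7065
  Construction: 1.5739
  Transport: 1.7869
  Manufacturing: 1.4932
  Agriculture: 1.9901
  Electronics: 1.8874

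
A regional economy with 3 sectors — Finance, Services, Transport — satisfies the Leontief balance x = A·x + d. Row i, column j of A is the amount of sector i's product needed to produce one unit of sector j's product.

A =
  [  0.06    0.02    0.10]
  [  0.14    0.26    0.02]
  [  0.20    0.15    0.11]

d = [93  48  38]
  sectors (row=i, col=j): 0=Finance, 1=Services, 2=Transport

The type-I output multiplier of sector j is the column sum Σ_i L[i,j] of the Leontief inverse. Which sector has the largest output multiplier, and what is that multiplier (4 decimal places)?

Form M = I − A:
  [  0.94   -0.02   -0.10]
  [ -0.14    0.74   -0.02]
  [ -0.20   -0.15    0.89]
Leontief inverse L = M⁻¹:
  [  1.0985    0.0550    0.1247]
  [  0.2155    1.3683    0.0550]
  [  0.2832    0.2430    1.1609]
Total output x = L · d:
  x_0 = 1.0985·93 + 0.0550·48 + 0.1247·38 = 109.5397
  x_1 = 0.2155·93 + 1.3683·48 + 0.0550·38 = 87.8078
  x_2 = 0.2832·93 + 0.2430·48 + 1.1609·38 = 82.1114
Output multipliers (column sums of L):
  Finance: 1.5972
  Services: 1.6662
  Transport: 1.3405

Services (1.6662)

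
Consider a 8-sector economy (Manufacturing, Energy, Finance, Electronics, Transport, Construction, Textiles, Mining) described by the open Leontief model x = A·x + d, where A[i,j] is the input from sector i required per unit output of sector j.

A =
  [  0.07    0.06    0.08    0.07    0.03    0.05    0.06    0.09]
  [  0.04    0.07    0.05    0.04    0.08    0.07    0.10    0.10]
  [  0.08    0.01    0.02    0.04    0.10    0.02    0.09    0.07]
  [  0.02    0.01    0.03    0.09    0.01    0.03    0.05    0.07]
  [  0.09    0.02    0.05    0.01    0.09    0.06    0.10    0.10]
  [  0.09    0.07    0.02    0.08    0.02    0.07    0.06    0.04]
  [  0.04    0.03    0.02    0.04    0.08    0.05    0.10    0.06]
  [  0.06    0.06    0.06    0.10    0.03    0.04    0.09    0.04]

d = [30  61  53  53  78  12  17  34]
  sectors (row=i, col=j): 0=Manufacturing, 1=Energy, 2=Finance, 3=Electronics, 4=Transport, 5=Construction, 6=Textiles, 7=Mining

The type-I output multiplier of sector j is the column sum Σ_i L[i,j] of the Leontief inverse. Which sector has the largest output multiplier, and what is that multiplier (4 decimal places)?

Form M = I − A:
  [  0.93   -0.06   -0.08   -0.07   -0.03   -0.05   -0.06   -0.09]
  [ -0.04    0.93   -0.05   -0.04   -0.08   -0.07   -0.10   -0.10]
  [ -0.08   -0.01    0.98   -0.04   -0.10   -0.02   -0.09   -0.07]
  [ -0.02   -0.01   -0.03    0.91   -0.01   -0.03   -0.05   -0.07]
  [ -0.09   -0.02   -0.05   -0.01    0.91   -0.06   -0.10   -0.10]
  [ -0.09   -0.07   -0.02   -0.08   -0.02    0.93   -0.06   -0.04]
  [ -0.04   -0.03   -0.02   -0.04   -0.08   -0.05    0.90   -0.06]
  [ -0.06   -0.06   -0.06   -0.10   -0.03   -0.04   -0.09    0.96]
Leontief inverse L = M⁻¹:
  [  1.1250    0.0983    0.1189    0.1281    0.0793    0.0936    0.1354    0.1543]
  [  0.1018    1.1129    0.0918    0.0998    0.1369    0.1206    0.1854    0.1703]
  [  0.1289    0.0413    1.0551    0.0856    0.1440    0.0586    0.1560    0.1268]
  [  0.0494    0.0305    0.0513    1.1271    0.0351    0.0542    0.0925    0.1054]
  [  0.1516    0.0608    0.0920    0.0667    1.1438    0.1076    0.1807    0.1670]
  [  0.1371    0.1061    0.0549    0.1321    0.0599    1.1108    0.1242    0.0978]
  [  0.0868    0.0613    0.0516    0.0845    0.1229    0.0885    1.1645    0.1137]
  [  0.1085    0.0935    0.0945    0.1525    0.0759    0.0806    0.1594    1.1008]
Total output x = L · d:
  x_0 = 1.1250·30 + 0.0983·61 + 0.1189·53 + 0.1281·53 + 0.0793·78 + 0.0936·12 + 0.1354·17 + 0.1543·34 = 67.6953
  x_1 = 0.1018·30 + 1.1129·61 + 0.0918·53 + 0.0998·53 + 0.1369·78 + 0.1206·12 + 0.1854·17 + 0.1703·34 = 102.1640
  x_2 = 0.1289·30 + 0.0413·61 + 1.0551·53 + 0.0856·53 + 0.1440·78 + 0.0586·12 + 0.1560·17 + 0.1268·34 = 85.7407
  x_3 = 0.0494·30 + 0.0305·61 + 0.0513·53 + 1.1271·53 + 0.0351·78 + 0.0542·12 + 0.0925·17 + 0.1054·34 = 74.3447
  x_4 = 0.1516·30 + 0.0608·61 + 0.0920·53 + 0.0667·53 + 1.1438·78 + 0.1076·12 + 0.1807·17 + 0.1670·34 = 115.9302
  x_5 = 0.1371·30 + 0.1061·61 + 0.0549·53 + 0.1321·53 + 0.0599·78 + 1.1108·12 + 0.1242·17 + 0.0978·34 = 43.9354
  x_6 = 0.0868·30 + 0.0613·61 + 0.0516·53 + 0.0845·53 + 0.1229·78 + 0.0885·12 + 1.1645·17 + 0.1137·34 = 47.8635
  x_7 = 0.1085·30 + 0.0935·61 + 0.0945·53 + 0.1525·53 + 0.0759·78 + 0.0806·12 + 0.1594·17 + 1.1008·34 = 69.0766
Output multipliers (column sums of L):
  Manufacturing: 1.8890
  Energy: 1.6046
  Finance: 1.6102
  Electronics: 1.8764
  Transport: 1.7979
  Construction: 1.7145
  Textiles: 2.1983
  Mining: 2.0362

Textiles (2.1983)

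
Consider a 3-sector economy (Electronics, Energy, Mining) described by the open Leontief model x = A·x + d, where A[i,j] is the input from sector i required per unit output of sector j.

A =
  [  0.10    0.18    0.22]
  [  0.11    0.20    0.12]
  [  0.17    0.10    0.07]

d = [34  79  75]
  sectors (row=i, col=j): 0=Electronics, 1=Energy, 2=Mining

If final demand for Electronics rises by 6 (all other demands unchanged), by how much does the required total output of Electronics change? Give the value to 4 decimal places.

Form M = I − A:
  [  0.90   -0.18   -0.22]
  [ -0.11    0.80   -0.12]
  [ -0.17   -0.10    0.93]
Leontief inverse L = M⁻¹:
  [  1.2112    0.3134    0.3269]
  [  0.2030    1.3230    0.2187]
  [  0.2432    0.1995    1.1586]
Total output x = L · d:
  x_0 = 1.2112·34 + 0.3134·79 + 0.3269·75 = 90.4582
  x_1 = 0.2030·34 + 1.3230·79 + 0.2187·75 = 127.8268
  x_2 = 0.2432·34 + 0.1995·79 + 1.1586·75 = 110.9254
Δx_0 = L[0,0] · Δd_0 = 1.2112 · 6 = 7.2670

7.2670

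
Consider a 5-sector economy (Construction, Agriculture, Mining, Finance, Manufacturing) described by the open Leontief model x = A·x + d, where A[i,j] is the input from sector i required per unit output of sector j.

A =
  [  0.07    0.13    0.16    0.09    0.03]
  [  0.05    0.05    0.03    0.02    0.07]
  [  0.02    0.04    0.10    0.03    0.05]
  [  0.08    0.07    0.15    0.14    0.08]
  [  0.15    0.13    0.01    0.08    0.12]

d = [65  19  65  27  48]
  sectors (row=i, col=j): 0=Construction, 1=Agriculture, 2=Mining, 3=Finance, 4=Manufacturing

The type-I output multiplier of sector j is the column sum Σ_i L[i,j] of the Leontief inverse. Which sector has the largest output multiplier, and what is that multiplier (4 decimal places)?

Mining (1.7293)

Form M = I − A:
  [  0.93   -0.13   -0.16   -0.09   -0.03]
  [ -0.05    0.95   -0.03   -0.02   -0.07]
  [ -0.02   -0.04    0.90   -0.03   -0.05]
  [ -0.08   -0.07   -0.15    0.86   -0.08]
  [ -0.15   -0.13   -0.01   -0.08    0.88]
Leontief inverse L = M⁻¹:
  [  1.1142    0.1827    0.2277    0.1360    0.0778]
  [  0.0788    1.0823    0.0585    0.0444    0.0961]
  [  0.0448    0.0680    1.1310    0.0528    0.0760]
  [  0.1378    0.1360    0.2308    1.2012    0.1378]
  [  0.2146    0.2042    0.0813    0.1396    1.1772]
Total output x = L · d:
  x_0 = 1.1142·65 + 0.1827·19 + 0.2277·65 + 0.1360·27 + 0.0778·48 = 98.1084
  x_1 = 0.0788·65 + 1.0823·19 + 0.0585·65 + 0.0444·27 + 0.0961·48 = 35.3033
  x_2 = 0.0448·65 + 0.0680·19 + 1.1310·65 + 0.0528·27 + 0.0760·48 = 82.7905
  x_3 = 0.1378·65 + 0.1360·19 + 0.2308·65 + 1.2012·27 + 0.1378·48 = 65.5924
  x_4 = 0.2146·65 + 0.2042·19 + 0.0813·65 + 0.1396·27 + 1.1772·48 = 83.3875
Output multipliers (column sums of L):
  Construction: 1.5902
  Agriculture: 1.6732
  Mining: 1.7293
  Finance: 1.5740
  Manufacturing: 1.5650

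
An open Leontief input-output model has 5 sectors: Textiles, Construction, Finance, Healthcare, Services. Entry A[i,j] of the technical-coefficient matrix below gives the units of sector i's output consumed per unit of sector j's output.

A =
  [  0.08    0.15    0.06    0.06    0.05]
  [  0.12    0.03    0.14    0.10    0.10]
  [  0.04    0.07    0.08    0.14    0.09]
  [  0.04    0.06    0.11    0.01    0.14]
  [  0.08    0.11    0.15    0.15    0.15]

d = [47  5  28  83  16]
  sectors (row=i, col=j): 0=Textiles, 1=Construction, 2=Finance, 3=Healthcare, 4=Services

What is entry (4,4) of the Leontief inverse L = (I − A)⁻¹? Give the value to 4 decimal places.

Form M = I − A:
  [  0.92   -0.15   -0.06   -0.06   -0.05]
  [ -0.12    0.97   -0.14   -0.10   -0.10]
  [ -0.04   -0.07    0.92   -0.14   -0.09]
  [ -0.04   -0.06   -0.11    0.99   -0.14]
  [ -0.08   -0.11   -0.15   -0.15    0.85]
Leontief inverse L = M⁻¹:
  [  1.1371    0.2086    0.1422    0.1295    0.1278]
  [  0.1801    1.1095    0.2349    0.1860    0.1966]
  [  0.0928    0.1320    1.1676    0.2113    0.1794]
  [  0.0902    0.1197    0.1898    1.0876    0.2186]
  [  0.1626    0.2076    0.2833    0.2655    1.2842]
Total output x = L · d:
  x_0 = 1.1371·47 + 0.2086·5 + 0.1422·28 + 0.1295·83 + 0.1278·16 = 71.2590
  x_1 = 0.1801·47 + 1.1095·5 + 0.2349·28 + 0.1860·83 + 0.1966·16 = 39.1744
  x_2 = 0.0928·47 + 0.1320·5 + 1.1676·28 + 0.2113·83 + 0.1794·16 = 58.1184
  x_3 = 0.0902·47 + 0.1197·5 + 0.1898·28 + 1.0876·83 + 0.2186·16 = 103.9204
  x_4 = 0.1626·47 + 0.2076·5 + 0.2833·28 + 0.2655·83 + 1.2842·16 = 59.1950

L[4,4] = 1.2842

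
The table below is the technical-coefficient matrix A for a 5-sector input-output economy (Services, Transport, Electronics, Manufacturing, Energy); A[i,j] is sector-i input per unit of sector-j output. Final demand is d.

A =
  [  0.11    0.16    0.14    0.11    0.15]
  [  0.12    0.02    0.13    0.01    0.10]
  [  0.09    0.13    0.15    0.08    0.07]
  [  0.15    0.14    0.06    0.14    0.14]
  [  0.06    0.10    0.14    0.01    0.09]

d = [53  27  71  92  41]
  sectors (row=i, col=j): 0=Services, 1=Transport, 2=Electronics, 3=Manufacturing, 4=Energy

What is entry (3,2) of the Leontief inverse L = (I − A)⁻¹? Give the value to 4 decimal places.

L[3,2] = 0.2234

Form M = I − A:
  [  0.89   -0.16   -0.14   -0.11   -0.15]
  [ -0.12    0.98   -0.13   -0.01   -0.10]
  [ -0.09   -0.13    0.85   -0.08   -0.07]
  [ -0.15   -0.14   -0.06    0.86   -0.14]
  [ -0.06   -0.10   -0.14   -0.01    0.91]
Leontief inverse L = M⁻¹:
  [  1.2491    0.3036    0.3144    0.1960    0.2936]
  [  0.1966    1.1114    0.2368    0.0622    0.1823]
  [  0.2006    0.2436    1.2874    0.1504    0.1820]
  [  0.2863    0.2806    0.2234    1.2268    0.2840]
  [  0.1380    0.1827    0.2473    0.0564    1.1694]
Total output x = L · d:
  x_0 = 1.2491·53 + 0.3036·27 + 0.3144·71 + 0.1960·92 + 0.2936·41 = 126.7868
  x_1 = 0.1966·53 + 1.1114·27 + 0.2368·71 + 0.0622·92 + 0.1823·41 = 70.4358
  x_2 = 0.2006·53 + 0.2436·27 + 1.2874·71 + 0.1504·92 + 0.1820·41 = 129.9088
  x_3 = 0.2863·53 + 0.2806·27 + 0.2234·71 + 1.2268·92 + 0.2840·41 = 163.1212
  x_4 = 0.1380·53 + 0.1827·27 + 0.2473·71 + 0.0564·92 + 1.1694·41 = 82.9332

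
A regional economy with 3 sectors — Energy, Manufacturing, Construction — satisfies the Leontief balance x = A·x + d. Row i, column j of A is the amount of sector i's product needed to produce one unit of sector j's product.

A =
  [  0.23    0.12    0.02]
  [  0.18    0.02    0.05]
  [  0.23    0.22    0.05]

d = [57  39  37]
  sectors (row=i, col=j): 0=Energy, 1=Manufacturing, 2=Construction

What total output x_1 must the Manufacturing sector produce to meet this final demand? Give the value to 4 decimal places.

Form M = I − A:
  [  0.77   -0.12   -0.02]
  [ -0.18    0.98   -0.05]
  [ -0.23   -0.22    0.95]
Leontief inverse L = M⁻¹:
  [  1.3506    0.1738    0.0376]
  [  0.2679    1.0671    0.0618]
  [  0.3890    0.2892    1.0760]
Total output x = L · d:
  x_0 = 1.3506·57 + 0.1738·39 + 0.0376·37 = 85.1509
  x_1 = 0.2679·57 + 1.0671·39 + 0.0618·37 = 59.1740
  x_2 = 0.3890·57 + 0.2892·39 + 1.0760·37 = 73.2663

59.1740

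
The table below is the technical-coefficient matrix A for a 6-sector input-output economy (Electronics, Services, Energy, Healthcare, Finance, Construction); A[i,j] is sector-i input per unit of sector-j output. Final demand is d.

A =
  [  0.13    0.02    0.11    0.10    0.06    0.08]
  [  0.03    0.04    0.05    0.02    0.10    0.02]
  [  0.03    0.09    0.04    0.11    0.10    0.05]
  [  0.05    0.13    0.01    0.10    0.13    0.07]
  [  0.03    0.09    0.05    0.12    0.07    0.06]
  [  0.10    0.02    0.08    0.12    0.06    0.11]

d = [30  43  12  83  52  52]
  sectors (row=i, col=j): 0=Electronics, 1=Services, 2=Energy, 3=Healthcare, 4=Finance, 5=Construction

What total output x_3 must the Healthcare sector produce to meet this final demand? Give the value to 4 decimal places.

Form M = I − A:
  [  0.87   -0.02   -0.11   -0.10   -0.06   -0.08]
  [ -0.03    0.96   -0.05   -0.02   -0.10   -0.02]
  [ -0.03   -0.09    0.96   -0.11   -0.10   -0.05]
  [ -0.05   -0.13   -0.01    0.90   -0.13   -0.07]
  [ -0.03   -0.09   -0.05   -0.12    0.93   -0.06]
  [ -0.10   -0.02   -0.08   -0.12   -0.06    0.89]
Leontief inverse L = M⁻¹:
  [  1.1900    0.0818    0.1617    0.1913    0.1389    0.1423]
  [  0.0534    1.0723    0.0738    0.0636    0.1386    0.0474]
  [  0.0689    0.1438    1.0755    0.1772    0.1664    0.0950]
  [  0.0971    0.1881    0.0540    1.1763    0.2046    0.1223]
  [  0.0700    0.1437    0.0855    0.1872    1.1374    0.1057]
  [  0.1589    0.0813    0.1295    0.2101    0.1379    1.1728]
Total output x = L · d:
  x_0 = 1.1900·30 + 0.0818·43 + 0.1617·12 + 0.1913·83 + 0.1389·52 + 0.1423·52 = 71.6561
  x_1 = 0.0534·30 + 1.0723·43 + 0.0738·12 + 0.0636·83 + 0.1386·52 + 0.0474·52 = 63.5465
  x_2 = 0.0689·30 + 0.1438·43 + 1.0755·12 + 0.1772·83 + 0.1664·52 + 0.0950·52 = 49.4566
  x_3 = 0.0971·30 + 0.1881·43 + 0.0540·12 + 1.1763·83 + 0.2046·52 + 0.1223·52 = 126.2778
  x_4 = 0.0700·30 + 0.1437·43 + 0.0855·12 + 0.1872·83 + 1.1374·52 + 0.1057·52 = 89.4835
  x_5 = 0.1589·30 + 0.0813·43 + 0.1295·12 + 0.2101·83 + 0.1379·52 + 1.1728·52 = 95.4106

126.2778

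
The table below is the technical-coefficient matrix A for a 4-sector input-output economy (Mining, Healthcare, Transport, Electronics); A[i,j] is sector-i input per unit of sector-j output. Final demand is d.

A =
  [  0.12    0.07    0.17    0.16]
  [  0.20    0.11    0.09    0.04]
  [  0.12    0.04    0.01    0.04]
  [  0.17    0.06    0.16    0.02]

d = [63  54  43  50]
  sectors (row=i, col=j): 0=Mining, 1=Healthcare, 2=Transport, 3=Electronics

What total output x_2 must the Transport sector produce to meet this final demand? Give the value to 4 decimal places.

63.7185

Form M = I − A:
  [  0.88   -0.07   -0.17   -0.16]
  [ -0.20    0.89   -0.09   -0.04]
  [ -0.12   -0.04    0.99   -0.04]
  [ -0.17   -0.06   -0.16    0.98]
Leontief inverse L = M⁻¹:
  [  1.2422    0.1241    0.2599    0.2185]
  [  0.3085    1.1628    0.1757    0.1050]
  [  0.1737    0.0662    1.0579    0.0742]
  [  0.2627    0.1035    0.2286    1.0769]
Total output x = L · d:
  x_0 = 1.2422·63 + 0.1241·54 + 0.2599·43 + 0.2185·50 = 107.0621
  x_1 = 0.3085·63 + 1.1628·54 + 0.1757·43 + 0.1050·50 = 95.0333
  x_2 = 0.1737·63 + 0.0662·54 + 1.0579·43 + 0.0742·50 = 63.7185
  x_3 = 0.2627·63 + 0.1035·54 + 0.2286·43 + 1.0769·50 = 85.8138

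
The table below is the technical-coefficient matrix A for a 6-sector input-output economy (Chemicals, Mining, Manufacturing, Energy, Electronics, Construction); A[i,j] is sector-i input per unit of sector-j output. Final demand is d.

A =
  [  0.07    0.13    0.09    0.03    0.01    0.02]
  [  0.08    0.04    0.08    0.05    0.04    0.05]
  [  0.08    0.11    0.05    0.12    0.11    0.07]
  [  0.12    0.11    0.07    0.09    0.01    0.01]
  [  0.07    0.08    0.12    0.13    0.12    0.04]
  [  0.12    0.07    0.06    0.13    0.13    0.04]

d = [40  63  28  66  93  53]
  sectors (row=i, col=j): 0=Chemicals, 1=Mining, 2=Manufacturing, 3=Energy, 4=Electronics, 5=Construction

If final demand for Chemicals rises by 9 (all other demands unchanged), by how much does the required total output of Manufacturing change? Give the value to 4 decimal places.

1.5005

Form M = I − A:
  [  0.93   -0.13   -0.09   -0.03   -0.01   -0.02]
  [ -0.08    0.96   -0.08   -0.05   -0.04   -0.05]
  [ -0.08   -0.11    0.95   -0.12   -0.11   -0.07]
  [ -0.12   -0.11   -0.07    0.91   -0.01   -0.01]
  [ -0.07   -0.08   -0.12   -0.13    0.88   -0.04]
  [ -0.12   -0.07   -0.06   -0.13   -0.13    0.96]
Leontief inverse L = M⁻¹:
  [  1.1222    0.1837    0.1362    0.0781    0.0457    0.0456]
  [  0.1343    1.0983    0.1275    0.1035    0.0795    0.0737]
  [  0.1667    0.1971    1.1282    0.2044    0.1697    0.1052]
  [  0.1811    0.1759    0.1239    1.1422    0.0438    0.0357]
  [  0.1604    0.1747    0.2010    0.2220    1.1854    0.0788]
  [  0.2067    0.1628    0.1408    0.2148    0.1886    1.0748]
Total output x = L · d:
  x_0 = 1.1222·40 + 0.1837·63 + 0.1362·28 + 0.0781·66 + 0.0457·93 + 0.0456·53 = 72.0960
  x_1 = 0.1343·40 + 1.0983·63 + 0.1275·28 + 0.1035·66 + 0.0795·93 + 0.0737·53 = 96.2593
  x_2 = 0.1667·40 + 0.1971·63 + 1.1282·28 + 0.2044·66 + 0.1697·93 + 0.1052·53 = 85.5231
  x_3 = 0.1811·40 + 0.1759·63 + 0.1239·28 + 1.1422·66 + 0.0438·93 + 0.0357·53 = 103.1422
  x_4 = 0.1604·40 + 0.1747·63 + 0.2010·28 + 0.2220·66 + 1.1854·93 + 0.0788·53 = 152.1190
  x_5 = 0.2067·40 + 0.1628·63 + 0.1408·28 + 0.2148·66 + 0.1886·93 + 1.0748·53 = 111.1511
Δx_2 = L[2,0] · Δd_0 = 0.1667 · 9 = 1.5005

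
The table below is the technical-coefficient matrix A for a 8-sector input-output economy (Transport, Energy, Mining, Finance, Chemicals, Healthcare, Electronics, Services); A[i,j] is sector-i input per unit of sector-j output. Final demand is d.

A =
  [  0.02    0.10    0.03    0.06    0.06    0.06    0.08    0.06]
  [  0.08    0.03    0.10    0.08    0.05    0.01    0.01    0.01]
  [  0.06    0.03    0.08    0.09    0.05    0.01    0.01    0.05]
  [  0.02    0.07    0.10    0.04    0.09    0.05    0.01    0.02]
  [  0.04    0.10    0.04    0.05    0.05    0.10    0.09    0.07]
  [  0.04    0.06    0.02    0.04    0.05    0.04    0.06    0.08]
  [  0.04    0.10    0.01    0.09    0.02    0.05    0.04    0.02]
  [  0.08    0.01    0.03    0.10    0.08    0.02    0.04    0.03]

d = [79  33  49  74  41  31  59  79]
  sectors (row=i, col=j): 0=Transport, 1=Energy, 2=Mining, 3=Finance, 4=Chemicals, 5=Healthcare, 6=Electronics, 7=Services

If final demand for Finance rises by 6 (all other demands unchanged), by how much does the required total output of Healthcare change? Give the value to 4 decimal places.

0.5187

Form M = I − A:
  [  0.98   -0.10   -0.03   -0.06   -0.06   -0.06   -0.08   -0.06]
  [ -0.08    0.97   -0.10   -0.08   -0.05   -0.01   -0.01   -0.01]
  [ -0.06   -0.03    0.92   -0.09   -0.05   -0.01   -0.01   -0.05]
  [ -0.02   -0.07   -0.10    0.96   -0.09   -0.05   -0.01   -0.02]
  [ -0.04   -0.10   -0.04   -0.05    0.95   -0.10   -0.09   -0.07]
  [ -0.04   -0.06   -0.02   -0.04   -0.05    0.96   -0.06   -0.08]
  [ -0.04   -0.10   -0.01   -0.09   -0.02   -0.05    0.96   -0.02]
  [ -0.08   -0.01   -0.03   -0.10   -0.08   -0.02   -0.04    0.97]
Leontief inverse L = M⁻¹:
  [  1.0594    0.1487    0.0739    0.1147    0.1044    0.0931    0.1112    0.0907]
  [  0.1081    1.0706    0.1394    0.1224    0.0880    0.0375    0.0350    0.0376]
  [  0.0899    0.0696    1.1197    0.1340    0.0902    0.0378    0.0353    0.0771]
  [  0.0540    0.1109    0.1413    1.0863    0.1288    0.0790    0.0376    0.0508]
  [  0.0848    0.1557    0.0876    0.1126    1.1004    0.1372    0.1270    0.1070]
  [  0.0728    0.1007    0.0542    0.0865    0.0880    1.0683    0.0880    0.1064]
  [  0.0692    0.1385    0.0486    0.1306    0.0565    0.0752    1.0625    0.0431]
  [  0.1082    0.0575    0.0671    0.1433    0.1205    0.0538    0.0706    1.0592]
Total output x = L · d:
  x_0 = 1.0594·79 + 0.1487·33 + 0.0739·49 + 0.1147·74 + 0.1044·41 + 0.0931·31 + 0.1112·59 + 0.0907·79 = 121.6041
  x_1 = 0.1081·79 + 1.0706·33 + 0.1394·49 + 0.1224·74 + 0.0880·41 + 0.0375·31 + 0.0350·59 + 0.0376·79 = 69.5635
  x_2 = 0.0899·79 + 0.0696·33 + 1.1197·49 + 0.1340·74 + 0.0902·41 + 0.0378·31 + 0.0353·59 + 0.0771·79 = 87.2303
  x_3 = 0.0540·79 + 0.1109·33 + 0.1413·49 + 1.0863·74 + 0.1288·41 + 0.0790·31 + 0.0376·59 + 0.0508·79 = 109.1986
  x_4 = 0.0848·79 + 0.1557·33 + 0.0876·49 + 0.1126·74 + 1.1004·41 + 0.1372·31 + 0.1270·59 + 0.1070·79 = 89.7729
  x_5 = 0.0728·79 + 0.1007·33 + 0.0542·49 + 0.0865·74 + 0.0880·41 + 1.0683·31 + 0.0880·59 + 0.1064·79 = 68.4499
  x_6 = 0.0692·79 + 0.1385·33 + 0.0486·49 + 0.1306·74 + 0.0565·41 + 0.0752·31 + 1.0625·59 + 0.0431·79 = 92.8275
  x_7 = 0.1082·79 + 0.0575·33 + 0.0671·49 + 0.1433·74 + 0.1205·41 + 0.0538·31 + 0.0706·59 + 1.0592·79 = 118.7883
Δx_5 = L[5,3] · Δd_3 = 0.0865 · 6 = 0.5187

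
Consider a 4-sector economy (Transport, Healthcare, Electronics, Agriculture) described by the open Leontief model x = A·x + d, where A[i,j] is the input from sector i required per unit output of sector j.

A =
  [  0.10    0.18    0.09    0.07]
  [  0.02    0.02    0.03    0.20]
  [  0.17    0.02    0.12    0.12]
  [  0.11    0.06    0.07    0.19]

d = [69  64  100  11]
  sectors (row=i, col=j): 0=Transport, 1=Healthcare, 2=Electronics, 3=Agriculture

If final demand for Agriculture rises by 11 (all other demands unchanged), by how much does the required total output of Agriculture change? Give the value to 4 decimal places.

14.2768

Form M = I − A:
  [  0.90   -0.18   -0.09   -0.07]
  [ -0.02    0.98   -0.03   -0.20]
  [ -0.17   -0.02    0.88   -0.12]
  [ -0.11   -0.06   -0.07    0.81]
Leontief inverse L = M⁻¹:
  [  1.1645    0.2277    0.1410    0.1777]
  [  0.0692    1.0513    0.0648    0.2752]
  [  0.2518    0.0837    1.1823    0.2176]
  [  0.1850    0.1160    0.1261    1.2979]
Total output x = L · d:
  x_0 = 1.1645·69 + 0.2277·64 + 0.1410·100 + 0.1777·11 = 110.9770
  x_1 = 0.0692·69 + 1.0513·64 + 0.0648·100 + 0.2752·11 = 81.5677
  x_2 = 0.2518·69 + 0.0837·64 + 1.1823·100 + 0.2176·11 = 143.3491
  x_3 = 0.1850·69 + 0.1160·64 + 0.1261·100 + 1.2979·11 = 47.0814
Δx_3 = L[3,3] · Δd_3 = 1.2979 · 11 = 14.2768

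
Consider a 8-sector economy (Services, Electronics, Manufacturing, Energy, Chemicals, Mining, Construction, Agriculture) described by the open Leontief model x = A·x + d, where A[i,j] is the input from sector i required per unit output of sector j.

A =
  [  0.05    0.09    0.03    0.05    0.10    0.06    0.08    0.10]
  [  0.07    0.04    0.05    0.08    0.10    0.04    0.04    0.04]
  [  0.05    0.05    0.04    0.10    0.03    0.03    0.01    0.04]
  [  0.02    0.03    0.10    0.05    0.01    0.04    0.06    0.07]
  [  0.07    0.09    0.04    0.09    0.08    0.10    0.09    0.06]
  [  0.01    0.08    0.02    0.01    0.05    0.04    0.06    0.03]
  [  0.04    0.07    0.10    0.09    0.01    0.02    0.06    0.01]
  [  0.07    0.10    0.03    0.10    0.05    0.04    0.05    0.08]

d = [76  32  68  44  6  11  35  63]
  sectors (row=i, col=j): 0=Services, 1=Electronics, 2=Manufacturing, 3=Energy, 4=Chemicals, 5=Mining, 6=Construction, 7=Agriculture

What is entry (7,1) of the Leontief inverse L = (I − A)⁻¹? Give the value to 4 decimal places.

Form M = I − A:
  [  0.95   -0.09   -0.03   -0.05   -0.10   -0.06   -0.08   -0.10]
  [ -0.07    0.96   -0.05   -0.08   -0.10   -0.04   -0.04   -0.04]
  [ -0.05   -0.05    0.96   -0.10   -0.03   -0.03   -0.01   -0.04]
  [ -0.02   -0.03   -0.10    0.95   -0.01   -0.04   -0.06   -0.07]
  [ -0.07   -0.09   -0.04   -0.09    0.92   -0.10   -0.09   -0.06]
  [ -0.01   -0.08   -0.02   -0.01   -0.05    0.96   -0.06   -0.03]
  [ -0.04   -0.07   -0.10   -0.09   -0.01   -0.02    0.94   -0.01]
  [ -0.07   -0.10   -0.03   -0.10   -0.05   -0.04   -0.05    0.92]
Leontief inverse L = M⁻¹:
  [  1.1017    0.1619    0.0843    0.1262    0.1574    0.1093    0.1399    0.1554]
  [  0.1108    1.0977    0.0952    0.1408    0.1462    0.0823    0.0901    0.0878]
  [  0.0790    0.0899    1.0747    0.1438    0.0628    0.0589    0.0450    0.0767]
  [  0.0509    0.0732    0.1360    1.1000    0.0402    0.0668    0.0928    0.1041]
  [  0.1217    0.1649    0.1002    0.1675    1.1395    0.1514    0.1542    0.1184]
  [  0.0373    0.1164    0.0492    0.0503    0.0808    1.0651    0.0906    0.0561]
  [  0.0717    0.1112    0.1410    0.1411    0.0430    0.0486    1.0948    0.0458]
  [  0.1161    0.1626    0.0818    0.1681    0.1021    0.0836    0.1038    1.1335]
Total output x = L · d:
  x_0 = 1.1017·76 + 0.1619·32 + 0.0843·68 + 0.1262·44 + 0.1574·6 + 0.1093·11 + 0.1399·35 + 0.1554·63 = 117.0265
  x_1 = 0.1108·76 + 1.0977·32 + 0.0952·68 + 0.1408·44 + 0.1462·6 + 0.0823·11 + 0.0901·35 + 0.0878·63 = 66.6801
  x_2 = 0.0790·76 + 0.0899·32 + 1.0747·68 + 0.1438·44 + 0.0628·6 + 0.0589·11 + 0.0450·35 + 0.0767·63 = 95.7224
  x_3 = 0.0509·76 + 0.0732·32 + 0.1360·68 + 1.1000·44 + 0.0402·6 + 0.0668·11 + 0.0928·35 + 0.1041·63 = 74.6451
  x_4 = 0.1217·76 + 0.1649·32 + 0.1002·68 + 0.1675·44 + 1.1395·6 + 0.1514·11 + 0.1542·35 + 0.1184·63 = 50.0749
  x_5 = 0.0373·76 + 0.1164·32 + 0.0492·68 + 0.0503·44 + 0.0808·6 + 1.0651·11 + 0.0906·35 + 0.0561·63 = 31.0256
  x_6 = 0.0717·76 + 0.1112·32 + 0.1410·68 + 0.1411·44 + 0.0430·6 + 0.0486·11 + 1.0948·35 + 0.0458·63 = 66.8041
  x_7 = 0.1161·76 + 0.1626·32 + 0.0818·68 + 0.1681·44 + 0.1021·6 + 0.0836·11 + 0.1038·35 + 1.1335·63 = 103.5663

L[7,1] = 0.1626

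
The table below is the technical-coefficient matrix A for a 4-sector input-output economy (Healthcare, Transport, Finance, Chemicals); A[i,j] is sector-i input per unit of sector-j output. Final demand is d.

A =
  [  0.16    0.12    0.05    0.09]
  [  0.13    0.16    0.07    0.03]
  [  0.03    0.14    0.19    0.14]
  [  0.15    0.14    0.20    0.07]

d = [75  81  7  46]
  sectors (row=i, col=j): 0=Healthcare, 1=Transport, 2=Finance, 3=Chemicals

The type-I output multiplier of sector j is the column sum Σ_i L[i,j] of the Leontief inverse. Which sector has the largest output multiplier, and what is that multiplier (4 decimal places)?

Transport (2.0460)

Form M = I − A:
  [  0.84   -0.12   -0.05   -0.09]
  [ -0.13    0.84   -0.07   -0.03]
  [ -0.03   -0.14    0.81   -0.14]
  [ -0.15   -0.14   -0.20    0.93]
Leontief inverse L = M⁻¹:
  [  1.2570    0.2268    0.1340    0.1491]
  [  0.2147    1.2587    0.1425    0.0828]
  [  0.1291    0.2753    1.3207    0.2202]
  [  0.2628    0.2852    0.3271    1.1591]
Total output x = L · d:
  x_0 = 1.2570·75 + 0.2268·81 + 0.1340·7 + 0.1491·46 = 120.4398
  x_1 = 0.2147·75 + 1.2587·81 + 0.1425·7 + 0.0828·46 = 122.8625
  x_2 = 0.1291·75 + 0.2753·81 + 1.3207·7 + 0.2202·46 = 51.3502
  x_3 = 0.2628·75 + 0.2852·81 + 0.3271·7 + 1.1591·46 = 98.4266
Output multipliers (column sums of L):
  Healthcare: 1.8636
  Transport: 2.0460
  Finance: 1.9243
  Chemicals: 1.6113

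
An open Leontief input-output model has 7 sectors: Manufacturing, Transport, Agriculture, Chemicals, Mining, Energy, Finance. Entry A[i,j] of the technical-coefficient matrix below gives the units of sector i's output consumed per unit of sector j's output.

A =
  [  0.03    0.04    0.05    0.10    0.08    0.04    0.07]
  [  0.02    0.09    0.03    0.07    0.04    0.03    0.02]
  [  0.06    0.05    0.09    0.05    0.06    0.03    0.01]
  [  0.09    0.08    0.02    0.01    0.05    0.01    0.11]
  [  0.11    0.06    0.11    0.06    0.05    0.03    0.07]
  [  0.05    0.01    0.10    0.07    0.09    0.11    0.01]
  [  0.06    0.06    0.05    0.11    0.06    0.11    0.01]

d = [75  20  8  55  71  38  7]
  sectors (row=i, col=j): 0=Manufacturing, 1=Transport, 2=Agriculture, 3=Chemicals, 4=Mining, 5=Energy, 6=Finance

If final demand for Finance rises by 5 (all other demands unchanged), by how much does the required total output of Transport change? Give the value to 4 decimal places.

0.2153

Form M = I − A:
  [  0.97   -0.04   -0.05   -0.10   -0.08   -0.04   -0.07]
  [ -0.02    0.91   -0.03   -0.07   -0.04   -0.03   -0.02]
  [ -0.06   -0.05    0.91   -0.05   -0.06   -0.03   -0.01]
  [ -0.09   -0.08   -0.02    0.99   -0.05   -0.01   -0.11]
  [ -0.11   -0.06   -0.11   -0.06    0.95   -0.03   -0.07]
  [ -0.05   -0.01   -0.10   -0.07   -0.09    0.89   -0.01]
  [ -0.06   -0.06   -0.05   -0.11   -0.06   -0.11    0.99]
Leontief inverse L = M⁻¹:
  [  1.0755    0.0806    0.0932    0.1430    0.1208    0.0727    0.1038]
  [  0.0489    1.1208    0.0579    0.0996    0.0677    0.0507    0.0431]
  [  0.0953    0.0830    1.1281    0.0861    0.0947    0.0538    0.0366]
  [  0.1245    0.1167    0.0567    1.0572    0.0873    0.0430    0.1358]
  [  0.1575    0.1061    0.1609    0.1147    1.0997    0.0675    0.1061]
  [  0.0986    0.0475    0.1545    0.1153    0.1375    1.1462    0.0436]
  [  0.1073    0.1017    0.0993    0.1563    0.1078    0.1464    1.0472]
Total output x = L · d:
  x_0 = 1.0755·75 + 0.0806·20 + 0.0932·8 + 0.1430·55 + 0.1208·71 + 0.0727·38 + 0.1038·7 = 102.9529
  x_1 = 0.0489·75 + 1.1208·20 + 0.0579·8 + 0.0996·55 + 0.0677·71 + 0.0507·38 + 0.0431·7 = 39.0596
  x_2 = 0.0953·75 + 0.0830·20 + 1.1281·8 + 0.0861·55 + 0.0947·71 + 0.0538·38 + 0.0366·7 = 31.5876
  x_3 = 0.1245·75 + 0.1167·20 + 0.0567·8 + 1.0572·55 + 0.0873·71 + 0.0430·38 + 0.1358·7 = 79.0567
  x_4 = 0.1575·75 + 0.1061·20 + 0.1609·8 + 0.1147·55 + 1.0997·71 + 0.0675·38 + 0.1061·7 = 102.9203
  x_5 = 0.0986·75 + 0.0475·20 + 0.1545·8 + 0.1153·55 + 0.1375·71 + 1.1462·38 + 0.0436·7 = 69.5438
  x_6 = 0.1073·75 + 0.1017·20 + 0.0993·8 + 0.1563·55 + 0.1078·71 + 0.1464·38 + 1.0472·7 = 40.0216
Δx_1 = L[1,6] · Δd_6 = 0.0431 · 5 = 0.2153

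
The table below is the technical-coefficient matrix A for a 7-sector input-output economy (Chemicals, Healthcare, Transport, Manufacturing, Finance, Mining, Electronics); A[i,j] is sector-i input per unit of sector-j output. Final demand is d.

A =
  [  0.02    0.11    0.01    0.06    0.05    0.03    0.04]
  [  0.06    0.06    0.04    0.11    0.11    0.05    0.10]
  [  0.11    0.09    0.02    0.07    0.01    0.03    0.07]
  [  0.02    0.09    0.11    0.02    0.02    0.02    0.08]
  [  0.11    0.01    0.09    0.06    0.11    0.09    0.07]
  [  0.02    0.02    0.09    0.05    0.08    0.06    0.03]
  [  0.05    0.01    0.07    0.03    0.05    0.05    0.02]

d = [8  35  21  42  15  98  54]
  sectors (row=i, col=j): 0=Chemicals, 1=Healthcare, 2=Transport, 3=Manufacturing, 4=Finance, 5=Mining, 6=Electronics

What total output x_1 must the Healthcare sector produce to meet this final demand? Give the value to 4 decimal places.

68.0400

Form M = I − A:
  [  0.98   -0.11   -0.01   -0.06   -0.05   -0.03   -0.04]
  [ -0.06    0.94   -0.04   -0.11   -0.11   -0.05   -0.10]
  [ -0.11   -0.09    0.98   -0.07   -0.01   -0.03   -0.07]
  [ -0.02   -0.09   -0.11    0.98   -0.02   -0.02   -0.08]
  [ -0.11   -0.01   -0.09   -0.06    0.89   -0.09   -0.07]
  [ -0.02   -0.02   -0.09   -0.05   -0.08    0.94   -0.03]
  [ -0.05   -0.01   -0.07   -0.03   -0.05   -0.05    0.98]
Leontief inverse L = M⁻¹:
  [  1.0509    0.1393    0.0457    0.0939    0.0883    0.0569    0.0761]
  [  0.1101    1.1065    0.0984    0.1574    0.1645    0.0927    0.1519]
  [  0.1412    0.1310    1.0570    0.1082    0.0498    0.0581    0.1088]
  [  0.0582    0.1245    0.1421    1.0574    0.0548    0.0470    0.1169]
  [  0.1613    0.0595    0.1437    0.1084    1.1627    0.1328    0.1189]
  [  0.0575    0.0519    0.1272    0.0830    0.1145    1.0887    0.0650]
  [  0.0778    0.0373    0.0970    0.0563    0.0766    0.0718    1.0466]
Total output x = L · d:
  x_0 = 1.0509·8 + 0.1393·35 + 0.0457·21 + 0.0939·42 + 0.0883·15 + 0.0569·98 + 0.0761·54 = 29.1958
  x_1 = 0.1101·8 + 1.1065·35 + 0.0984·21 + 0.1574·42 + 0.1645·15 + 0.0927·98 + 0.1519·54 = 68.0400
  x_2 = 0.1412·8 + 0.1310·35 + 1.0570·21 + 0.1082·42 + 0.0498·15 + 0.0581·98 + 0.1088·54 = 44.7676
  x_3 = 0.0582·8 + 0.1245·35 + 0.1421·21 + 1.0574·42 + 0.0548·15 + 0.0470·98 + 0.1169·54 = 63.9562
  x_4 = 0.1613·8 + 0.0595·35 + 0.1437·21 + 0.1084·42 + 1.1627·15 + 0.1328·98 + 0.1189·54 = 47.8217
  x_5 = 0.0575·8 + 0.0519·35 + 0.1272·21 + 0.0830·42 + 0.1145·15 + 1.0887·98 + 0.0650·54 = 120.3489
  x_6 = 0.0778·8 + 0.0373·35 + 0.0970·21 + 0.0563·42 + 0.0766·15 + 0.0718·98 + 1.0466·54 = 71.0216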